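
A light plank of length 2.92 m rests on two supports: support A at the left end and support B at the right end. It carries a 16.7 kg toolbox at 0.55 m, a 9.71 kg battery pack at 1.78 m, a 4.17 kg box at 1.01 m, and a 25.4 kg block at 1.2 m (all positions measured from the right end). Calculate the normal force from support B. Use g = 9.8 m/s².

Taking torques about support A:
Toolbox: 16.7 × 9.8 = 163.7 N down at 0.55 m → arm 2.37 m, τ = 163.7 × 2.37 = 388 N·m clockwise.
Battery pack: 9.71 × 9.8 = 95.16 N down at 1.78 m → arm 1.14 m, τ = 95.16 × 1.14 = 108.5 N·m clockwise.
Box: 4.17 × 9.8 = 40.87 N down at 1.01 m → arm 1.91 m, τ = 40.87 × 1.91 = 78.06 N·m clockwise.
Block: 25.4 × 9.8 = 248.9 N down at 1.2 m → arm 1.72 m, τ = 248.9 × 1.72 = 428.1 N·m clockwise.
Net load moment about support A = 1003 N·m clockwise.
Reaction R at support B is upward at 0 m, arm 2.92 m → moment R × 2.92 counterclockwise.
Στ = 0 ⇒ R × 2.92 = 1003 ⇒ R = 343 N.

R_B ≈ 343 N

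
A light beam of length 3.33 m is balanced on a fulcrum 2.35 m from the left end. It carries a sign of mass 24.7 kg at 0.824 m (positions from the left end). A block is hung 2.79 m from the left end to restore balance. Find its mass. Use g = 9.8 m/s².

About the fulcrum (at 2.35 m from the left end):
Sign: 24.7 × 9.8 = 242.1 N down at 0.824 m → arm 1.526 m, τ = 242.1 × 1.526 = 369.4 N·m counterclockwise.
Net moment of known loads = 369.4 N·m counterclockwise.
An unknown mass m at 2.79 m has arm 0.44 m; its moment is m·g·0.44 clockwise.
Setting net torque to zero: m × 9.8 × 0.44 = 369.4 → m = 369.4 / (9.8 × 0.44) = 85.7 kg.

m ≈ 85.7 kg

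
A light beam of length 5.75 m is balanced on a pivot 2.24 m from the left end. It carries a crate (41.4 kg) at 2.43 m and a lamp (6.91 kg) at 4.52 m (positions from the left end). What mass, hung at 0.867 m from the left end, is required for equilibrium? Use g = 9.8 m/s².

Sum moments about the pivot (at 2.24 m from the left end) (the support reaction has zero arm there).
Crate: 41.4 × 9.8 = 405.7 N down at 2.43 m → arm 0.19 m, τ = 405.7 × 0.19 = 77.08 N·m clockwise.
Lamp: 6.91 × 9.8 = 67.72 N down at 4.52 m → arm 2.28 m, τ = 67.72 × 2.28 = 154.4 N·m clockwise.
Net moment of known loads = 231.5 N·m clockwise.
An unknown mass m at 0.867 m has arm 1.373 m; its moment is m·g·1.373 counterclockwise.
Balancing moments: m × 9.8 × 1.373 = 231.5, giving m = 231.5 / (9.8 × 1.373) = 17.2 kg.

m ≈ 17.2 kg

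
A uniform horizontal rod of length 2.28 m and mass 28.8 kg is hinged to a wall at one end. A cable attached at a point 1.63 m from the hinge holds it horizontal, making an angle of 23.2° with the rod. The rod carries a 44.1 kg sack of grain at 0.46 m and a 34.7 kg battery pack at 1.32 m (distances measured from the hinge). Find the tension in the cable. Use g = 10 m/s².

T ≈ 1540 N

Taking torques about the hinge:
Beam weight: 28.8 × 10 = 288 N down at 1.14 m → arm 1.14 m, τ = 288 × 1.14 = 328.3 N·m clockwise.
Sack of grain: 44.1 × 10 = 441 N down at 0.46 m → arm 0.46 m, τ = 441 × 0.46 = 202.9 N·m clockwise.
Battery pack: 34.7 × 10 = 347 N down at 1.32 m → arm 1.32 m, τ = 347 × 1.32 = 458 N·m clockwise.
Total clockwise load moment = 989.2 N·m.
The cable tension T acts at 1.63 m; only its component perpendicular to the rod, T sinθ, produces torque. sin 23.2° = 0.3939.
Στ = 0 ⇒ T × 1.63 × 0.3939 = 989.2 ⇒ T = 989.2 / 0.6421 = 1540 N.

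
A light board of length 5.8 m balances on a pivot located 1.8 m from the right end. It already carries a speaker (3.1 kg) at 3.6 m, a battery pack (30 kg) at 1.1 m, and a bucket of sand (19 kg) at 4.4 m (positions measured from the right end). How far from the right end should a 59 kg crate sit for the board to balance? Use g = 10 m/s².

x ≈ 1.22 m from the right end

Choose the pivot (at 1.8 m from the right end) as the axis so the support reaction has zero arm there.
Speaker: 3.1 × 10 = 31 N down at 3.6 m → arm 1.8 m, τ = 31 × 1.8 = 55.8 N·m counterclockwise.
Battery pack: 30 × 10 = 300 N down at 1.1 m → arm 0.7 m, τ = 300 × 0.7 = 210 N·m clockwise.
Bucket of sand: 19 × 10 = 190 N down at 4.4 m → arm 2.6 m, τ = 190 × 2.6 = 494 N·m counterclockwise.
Net moment of existing loads = 339.8 N·m counterclockwise.
The crate weighs 59 × 10 = 590 N and must supply an equal clockwise moment, so its lever arm about the pivot is 339.8 / 590 = 0.576 m.
That puts it at 1.8 − 0.576 = 1.22 m from the right end.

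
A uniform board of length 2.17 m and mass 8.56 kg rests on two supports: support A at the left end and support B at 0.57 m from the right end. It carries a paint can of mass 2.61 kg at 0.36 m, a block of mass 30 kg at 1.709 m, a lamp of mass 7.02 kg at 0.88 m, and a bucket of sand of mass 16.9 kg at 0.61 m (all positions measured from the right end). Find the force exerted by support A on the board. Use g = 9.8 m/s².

Choose support B as the axis so its reaction then has zero moment arm.
Beam weight: 8.56 × 9.8 = 83.89 N down at 1.085 m → arm 0.515 m, τ = 83.89 × 0.515 = 43.2 N·m counterclockwise.
Paint can: 2.61 × 9.8 = 25.58 N down at 0.36 m → arm 0.21 m, τ = 25.58 × 0.21 = 5.372 N·m clockwise.
Block: 30 × 9.8 = 294 N down at 1.709 m → arm 1.139 m, τ = 294 × 1.139 = 334.9 N·m counterclockwise.
Lamp: 7.02 × 9.8 = 68.8 N down at 0.88 m → arm 0.31 m, τ = 68.8 × 0.31 = 21.33 N·m counterclockwise.
Bucket of sand: 16.9 × 9.8 = 165.6 N down at 0.61 m → arm 0.04 m, τ = 165.6 × 0.04 = 6.624 N·m counterclockwise.
Net load moment about support B = 400.7 N·m counterclockwise.
Reaction R at support A is upward at 2.17 m, arm 1.6 m → moment R × 1.6 clockwise.
Στ = 0 ⇒ R × 1.6 = 400.7 ⇒ R = 250 N.

R_A ≈ 250 N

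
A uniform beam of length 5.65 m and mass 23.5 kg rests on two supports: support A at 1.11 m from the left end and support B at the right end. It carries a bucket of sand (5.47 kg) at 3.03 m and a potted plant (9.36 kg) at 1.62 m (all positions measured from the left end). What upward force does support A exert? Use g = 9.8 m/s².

About support B:
Beam weight: 23.5 × 9.8 = 230.3 N down at 2.825 m → arm 2.825 m, τ = 230.3 × 2.825 = 650.6 N·m counterclockwise.
Bucket of sand: 5.47 × 9.8 = 53.61 N down at 3.03 m → arm 2.62 m, τ = 53.61 × 2.62 = 140.5 N·m counterclockwise.
Potted plant: 9.36 × 9.8 = 91.73 N down at 1.62 m → arm 4.03 m, τ = 91.73 × 4.03 = 369.7 N·m counterclockwise.
Net load moment about support B = 1161 N·m counterclockwise.
Reaction R at support A is upward at 1.11 m, arm 4.54 m → moment R × 4.54 clockwise.
Balancing moments: R × 4.54 = 1161, giving R = 256 N.

R_A ≈ 256 N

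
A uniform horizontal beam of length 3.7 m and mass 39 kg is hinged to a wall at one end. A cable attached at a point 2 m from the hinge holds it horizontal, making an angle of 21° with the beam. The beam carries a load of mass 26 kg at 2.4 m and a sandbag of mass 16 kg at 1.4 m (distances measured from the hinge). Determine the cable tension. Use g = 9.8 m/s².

About the hinge:
Beam weight: 39 × 9.8 = 382.2 N down at 1.85 m → arm 1.85 m, τ = 382.2 × 1.85 = 707.1 N·m clockwise.
Load: 26 × 9.8 = 254.8 N down at 2.4 m → arm 2.4 m, τ = 254.8 × 2.4 = 611.5 N·m clockwise.
Sandbag: 16 × 9.8 = 156.8 N down at 1.4 m → arm 1.4 m, τ = 156.8 × 1.4 = 219.5 N·m clockwise.
Total clockwise load moment = 1538 N·m.
The cable tension T acts at 2 m; only its component perpendicular to the beam, T sinθ, produces torque. sin 21° = 0.3584.
For rotational equilibrium, T × 2 × 0.3584 = 1538, so T = 1538 / 0.7168 = 2150 N.

T ≈ 2150 N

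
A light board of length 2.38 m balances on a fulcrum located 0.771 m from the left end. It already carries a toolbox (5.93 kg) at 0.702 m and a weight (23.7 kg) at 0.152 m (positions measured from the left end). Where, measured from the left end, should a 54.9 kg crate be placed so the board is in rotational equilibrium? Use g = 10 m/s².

Sum moments about the fulcrum (at 0.771 m from the left end) (the support reaction has zero arm there).
Toolbox: 5.93 × 10 = 59.3 N down at 0.702 m → arm 0.069 m, τ = 59.3 × 0.069 = 4.092 N·m counterclockwise.
Weight: 23.7 × 10 = 237 N down at 0.152 m → arm 0.619 m, τ = 237 × 0.619 = 146.7 N·m counterclockwise.
Net moment of existing loads = 150.8 N·m counterclockwise.
The crate weighs 54.9 × 10 = 549 N and must supply an equal clockwise moment, so its lever arm about the fulcrum is 150.8 / 549 = 0.275 m.
That puts it at 0.771 + 0.275 = 1.05 m from the left end.

x ≈ 1.05 m from the left end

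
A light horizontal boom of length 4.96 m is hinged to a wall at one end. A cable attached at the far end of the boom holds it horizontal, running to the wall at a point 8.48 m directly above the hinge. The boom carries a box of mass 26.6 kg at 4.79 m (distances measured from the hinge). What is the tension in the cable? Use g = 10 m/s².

About the hinge:
Box: 26.6 × 10 = 266 N down at 4.79 m → arm 4.79 m, τ = 266 × 4.79 = 1274 N·m clockwise.
Total clockwise load moment = 1274 N·m.
The cable tension T acts at 4.96 m; only its component perpendicular to the boom, T sinθ, produces torque. sinθ = h/√(h²+d²) = 8.48/√(8.48²+4.96²) = 0.8632.
Στ = 0 ⇒ T × 4.96 × 0.8632 = 1274 ⇒ T = 1274 / 4.281 = 298 N.

T ≈ 298 N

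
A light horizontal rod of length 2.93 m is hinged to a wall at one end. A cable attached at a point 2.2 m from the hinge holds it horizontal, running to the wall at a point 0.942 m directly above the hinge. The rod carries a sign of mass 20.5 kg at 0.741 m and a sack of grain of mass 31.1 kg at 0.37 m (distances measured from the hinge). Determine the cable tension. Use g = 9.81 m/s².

T ≈ 302 N

Choose the hinge as the axis so the unknown hinge reaction has zero arm there.
Sign: 20.5 × 9.81 = 201.1 N down at 0.741 m → arm 0.741 m, τ = 201.1 × 0.741 = 149 N·m clockwise.
Sack of grain: 31.1 × 9.81 = 305.1 N down at 0.37 m → arm 0.37 m, τ = 305.1 × 0.37 = 112.9 N·m clockwise.
Total clockwise load moment = 261.9 N·m.
The cable tension T acts at 2.2 m; only its component perpendicular to the rod, T sinθ, produces torque. sinθ = h/√(h²+d²) = 0.942/√(0.942²+2.2²) = 0.3936.
Στ = 0 ⇒ T × 2.2 × 0.3936 = 261.9 ⇒ T = 261.9 / 0.8659 = 302 N.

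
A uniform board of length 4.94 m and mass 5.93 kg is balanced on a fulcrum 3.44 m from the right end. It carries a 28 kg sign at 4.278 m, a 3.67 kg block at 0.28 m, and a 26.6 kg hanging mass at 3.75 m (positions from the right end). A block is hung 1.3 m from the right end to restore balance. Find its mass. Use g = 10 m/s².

m ≈ 6.71 kg

About the fulcrum (at 3.44 m from the right end):
Beam weight: 5.93 × 10 = 59.3 N down at 2.47 m → arm 0.97 m, τ = 59.3 × 0.97 = 57.52 N·m clockwise.
Sign: 28 × 10 = 280 N down at 4.278 m → arm 0.838 m, τ = 280 × 0.838 = 234.6 N·m counterclockwise.
Block: 3.67 × 10 = 36.7 N down at 0.28 m → arm 3.16 m, τ = 36.7 × 3.16 = 116 N·m clockwise.
Hanging mass: 26.6 × 10 = 266 N down at 3.75 m → arm 0.31 m, τ = 266 × 0.31 = 82.46 N·m counterclockwise.
Net moment of known loads = 143.5 N·m counterclockwise.
An unknown mass m at 1.3 m has arm 2.14 m; its moment is m·g·2.14 clockwise.
For rotational equilibrium, m × 10 × 2.14 = 143.5, so m = 143.5 / (10 × 2.14) = 6.71 kg.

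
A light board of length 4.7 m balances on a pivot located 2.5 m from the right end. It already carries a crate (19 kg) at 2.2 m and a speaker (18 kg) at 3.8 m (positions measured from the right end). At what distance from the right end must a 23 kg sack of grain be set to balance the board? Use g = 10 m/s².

About the pivot (at 2.5 m from the right end):
Crate: 19 × 10 = 190 N down at 2.2 m → arm 0.3 m, τ = 190 × 0.3 = 57 N·m clockwise.
Speaker: 18 × 10 = 180 N down at 3.8 m → arm 1.3 m, τ = 180 × 1.3 = 234 N·m counterclockwise.
Net moment of existing loads = 177 N·m counterclockwise.
The sack of grain weighs 23 × 10 = 230 N and must supply an equal clockwise moment, so its lever arm about the pivot is 177 / 230 = 0.77 m.
That puts it at 2.5 − 0.77 = 1.73 m from the right end.

x ≈ 1.73 m from the right end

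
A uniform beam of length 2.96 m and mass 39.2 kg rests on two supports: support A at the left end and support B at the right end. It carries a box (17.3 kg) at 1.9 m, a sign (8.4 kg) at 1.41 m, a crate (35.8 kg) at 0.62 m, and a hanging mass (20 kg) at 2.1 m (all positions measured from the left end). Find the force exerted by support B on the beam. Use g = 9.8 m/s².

Sum moments about support A (its reaction then has zero moment arm).
Beam weight: 39.2 × 9.8 = 384.2 N down at 1.48 m → arm 1.48 m, τ = 384.2 × 1.48 = 568.6 N·m clockwise.
Box: 17.3 × 9.8 = 169.5 N down at 1.9 m → arm 1.9 m, τ = 169.5 × 1.9 = 322.1 N·m clockwise.
Sign: 8.4 × 9.8 = 82.32 N down at 1.41 m → arm 1.41 m, τ = 82.32 × 1.41 = 116.1 N·m clockwise.
Crate: 35.8 × 9.8 = 350.8 N down at 0.62 m → arm 0.62 m, τ = 350.8 × 0.62 = 217.5 N·m clockwise.
Hanging mass: 20 × 9.8 = 196 N down at 2.1 m → arm 2.1 m, τ = 196 × 2.1 = 411.6 N·m clockwise.
Net load moment about support A = 1636 N·m clockwise.
Reaction R at support B is upward at 2.96 m, arm 2.96 m → moment R × 2.96 counterclockwise.
For rotational equilibrium, R × 2.96 = 1636, so R = 553 N.

R_B ≈ 553 N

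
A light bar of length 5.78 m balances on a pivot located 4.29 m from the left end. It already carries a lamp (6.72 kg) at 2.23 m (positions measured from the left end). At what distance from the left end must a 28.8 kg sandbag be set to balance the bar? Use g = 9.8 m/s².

x ≈ 4.77 m from the left end

Choose the pivot (at 4.29 m from the left end) as the axis so the support reaction has zero arm there.
Lamp: 6.72 × 9.8 = 65.86 N down at 2.23 m → arm 2.06 m, τ = 65.86 × 2.06 = 135.7 N·m counterclockwise.
Net moment of existing loads = 135.7 N·m counterclockwise.
The sandbag weighs 28.8 × 9.8 = 282.2 N and must supply an equal clockwise moment, so its lever arm about the pivot is 135.7 / 282.2 = 0.481 m.
That puts it at 4.29 + 0.481 = 4.77 m from the left end.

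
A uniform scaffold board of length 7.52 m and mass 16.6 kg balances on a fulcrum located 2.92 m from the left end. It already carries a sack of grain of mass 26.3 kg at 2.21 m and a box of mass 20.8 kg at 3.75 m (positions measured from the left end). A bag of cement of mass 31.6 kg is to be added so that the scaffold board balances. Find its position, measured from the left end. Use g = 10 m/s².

Take moments about the fulcrum (at 2.92 m from the left end).
Beam weight: 16.6 × 10 = 166 N down at 3.76 m → arm 0.84 m, τ = 166 × 0.84 = 139.4 N·m clockwise.
Sack of grain: 26.3 × 10 = 263 N down at 2.21 m → arm 0.71 m, τ = 263 × 0.71 = 186.7 N·m counterclockwise.
Box: 20.8 × 10 = 208 N down at 3.75 m → arm 0.83 m, τ = 208 × 0.83 = 172.6 N·m clockwise.
Net moment of existing loads = 125.3 N·m clockwise.
The bag of cement weighs 31.6 × 10 = 316 N and must supply an equal counterclockwise moment, so its lever arm about the fulcrum is 125.3 / 316 = 0.397 m.
That puts it at 2.92 − 0.397 = 2.52 m from the left end.

x ≈ 2.52 m from the left end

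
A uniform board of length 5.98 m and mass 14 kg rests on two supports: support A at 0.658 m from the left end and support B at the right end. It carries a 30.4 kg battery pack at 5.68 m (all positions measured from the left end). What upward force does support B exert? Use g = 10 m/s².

R_B ≈ 348 N

Choose support A as the axis so its reaction then has zero moment arm.
Beam weight: 14 × 10 = 140 N down at 2.99 m → arm 2.332 m, τ = 140 × 2.332 = 326.5 N·m clockwise.
Battery pack: 30.4 × 10 = 304 N down at 5.68 m → arm 5.022 m, τ = 304 × 5.022 = 1527 N·m clockwise.
Net load moment about support A = 1854 N·m clockwise.
Reaction R at support B is upward at 5.98 m, arm 5.322 m → moment R × 5.322 counterclockwise.
Στ = 0 ⇒ R × 5.322 = 1854 ⇒ R = 348 N.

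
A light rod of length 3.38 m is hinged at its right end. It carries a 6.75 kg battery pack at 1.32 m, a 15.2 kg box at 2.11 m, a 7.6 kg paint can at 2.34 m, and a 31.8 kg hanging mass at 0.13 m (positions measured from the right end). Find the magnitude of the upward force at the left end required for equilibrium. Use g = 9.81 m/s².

F ≈ 183 N

About the right end:
Battery pack: 6.75 × 9.81 = 66.22 N down at 1.32 m → arm 1.32 m, τ = 66.22 × 1.32 = 87.41 N·m counterclockwise.
Box: 15.2 × 9.81 = 149.1 N down at 2.11 m → arm 2.11 m, τ = 149.1 × 2.11 = 314.6 N·m counterclockwise.
Paint can: 7.6 × 9.81 = 74.56 N down at 2.34 m → arm 2.34 m, τ = 74.56 × 2.34 = 174.5 N·m counterclockwise.
Hanging mass: 31.8 × 9.81 = 312 N down at 0.13 m → arm 0.13 m, τ = 312 × 0.13 = 40.56 N·m counterclockwise.
Net moment of the loads = 617.1 N·m counterclockwise.
The upward force F acts at the left end, arm 3.38 m, giving F × 3.38 clockwise.
Setting net torque to zero: F × 3.38 = 617.1 → F = 617.1 / 3.38 = 183 N.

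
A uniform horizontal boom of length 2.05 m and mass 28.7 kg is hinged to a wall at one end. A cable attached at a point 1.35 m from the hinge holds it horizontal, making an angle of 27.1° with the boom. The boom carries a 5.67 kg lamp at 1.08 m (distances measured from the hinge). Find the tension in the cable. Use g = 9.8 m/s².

T ≈ 566 N

About the hinge:
Beam weight: 28.7 × 9.8 = 281.3 N down at 1.025 m → arm 1.025 m, τ = 281.3 × 1.025 = 288.3 N·m clockwise.
Lamp: 5.67 × 9.8 = 55.57 N down at 1.08 m → arm 1.08 m, τ = 55.57 × 1.08 = 60.02 N·m clockwise.
Total clockwise load moment = 348.3 N·m.
The cable tension T acts at 1.35 m; only its component perpendicular to the boom, T sinθ, produces torque. sin 27.1° = 0.4555.
For rotational equilibrium, T × 1.35 × 0.4555 = 348.3, so T = 348.3 / 0.6149 = 566 N.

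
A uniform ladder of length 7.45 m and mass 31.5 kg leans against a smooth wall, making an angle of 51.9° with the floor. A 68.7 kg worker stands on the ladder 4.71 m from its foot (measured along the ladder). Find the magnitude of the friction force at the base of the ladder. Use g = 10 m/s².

f ≈ 464 N

Sum moments about the foot of the ladder (the floor normal and friction both act there and drop out).
Ladder weight 31.5×10 = 315 N acts at 3.725 m along the ladder; its horizontal arm is 3.725·cos51.9° = 2.298 m → τ = 723.9 N·m clockwise.
Worker: 68.7×10 = 687 N at 4.71 m → arm 2.906 m → τ = 1996 N·m clockwise.
Wall normal N acts horizontally at the top; its moment arm is the height L sinθ = 7.45·sin51.9° = 5.863 m, counterclockwise.
Balancing moments: N × 5.863 = 2720, giving N = 464 N.
ΣFx = 0: friction at the foot balances the wall's push, so f = N_wall = 464 N.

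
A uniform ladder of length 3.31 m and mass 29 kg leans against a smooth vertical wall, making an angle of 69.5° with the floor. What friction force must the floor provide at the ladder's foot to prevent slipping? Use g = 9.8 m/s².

f ≈ 53.1 N

Sum moments about the foot of the ladder (the floor normal and friction both act there and drop out).
Ladder weight 29×9.8 = 284.2 N acts at 1.655 m along the ladder; its horizontal arm is 1.655·cos69.5° = 0.5796 m → τ = 164.7 N·m clockwise.
Wall normal N acts horizontally at the top; its moment arm is the height L sinθ = 3.31·sin69.5° = 3.1 m, counterclockwise.
Setting net torque to zero: N × 3.1 = 164.7 → N = 53.1 N.
ΣFx = 0: friction at the foot balances the wall's push, so f = N_wall = 53.1 N.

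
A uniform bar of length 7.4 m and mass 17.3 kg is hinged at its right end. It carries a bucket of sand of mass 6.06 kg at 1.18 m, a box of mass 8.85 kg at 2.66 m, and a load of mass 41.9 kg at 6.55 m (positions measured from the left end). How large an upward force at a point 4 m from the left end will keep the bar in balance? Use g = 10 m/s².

Taking torques about the right end:
Beam weight: 17.3 × 10 = 173 N down at 3.7 m → arm 3.7 m, τ = 173 × 3.7 = 640.1 N·m counterclockwise.
Bucket of sand: 6.06 × 10 = 60.6 N down at 1.18 m → arm 6.22 m, τ = 60.6 × 6.22 = 376.9 N·m counterclockwise.
Box: 8.85 × 10 = 88.5 N down at 2.66 m → arm 4.74 m, τ = 88.5 × 4.74 = 419.5 N·m counterclockwise.
Load: 41.9 × 10 = 419 N down at 6.55 m → arm 0.85 m, τ = 419 × 0.85 = 356.1 N·m counterclockwise.
Net moment of the loads = 1793 N·m counterclockwise.
The upward force F acts at a point 4 m from the left end, arm 3.4 m, giving F × 3.4 clockwise.
Στ = 0 ⇒ F × 3.4 = 1793 ⇒ F = 1793 / 3.4 = 527 N.

F ≈ 527 N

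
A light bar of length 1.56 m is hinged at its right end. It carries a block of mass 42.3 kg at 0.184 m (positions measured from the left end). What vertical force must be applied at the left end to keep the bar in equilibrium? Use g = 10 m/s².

Choose the right end as the axis so the unknown pivot reaction has zero arm there.
Block: 42.3 × 10 = 423 N down at 0.184 m → arm 1.376 m, τ = 423 × 1.376 = 582 N·m counterclockwise.
Net moment of the loads = 582 N·m counterclockwise.
The upward force F acts at the left end, arm 1.56 m, giving F × 1.56 clockwise.
Setting net torque to zero: F × 1.56 = 582 → F = 582 / 1.56 = 373 N.

F ≈ 373 N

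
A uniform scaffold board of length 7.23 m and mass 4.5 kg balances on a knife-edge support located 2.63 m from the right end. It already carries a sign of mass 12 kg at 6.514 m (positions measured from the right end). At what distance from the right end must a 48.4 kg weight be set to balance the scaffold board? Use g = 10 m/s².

Sum moments about the knife-edge support (at 2.63 m from the right end) (the support reaction has zero arm there).
Beam weight: 4.5 × 10 = 45 N down at 3.615 m → arm 0.985 m, τ = 45 × 0.985 = 44.33 N·m counterclockwise.
Sign: 12 × 10 = 120 N down at 6.514 m → arm 3.884 m, τ = 120 × 3.884 = 466.1 N·m counterclockwise.
Net moment of existing loads = 510.4 N·m counterclockwise.
The weight weighs 48.4 × 10 = 484 N and must supply an equal clockwise moment, so its lever arm about the knife-edge support is 510.4 / 484 = 1.05 m.
That puts it at 2.63 − 1.05 = 1.58 m from the right end.

x ≈ 1.58 m from the right end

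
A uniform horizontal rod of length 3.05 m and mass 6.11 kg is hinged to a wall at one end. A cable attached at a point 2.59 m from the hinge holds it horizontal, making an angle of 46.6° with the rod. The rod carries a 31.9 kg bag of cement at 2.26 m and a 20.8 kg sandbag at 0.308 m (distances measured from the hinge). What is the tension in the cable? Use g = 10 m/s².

Take moments about the hinge.
Beam weight: 6.11 × 10 = 61.1 N down at 1.525 m → arm 1.525 m, τ = 61.1 × 1.525 = 93.18 N·m clockwise.
Bag of cement: 31.9 × 10 = 319 N down at 2.26 m → arm 2.26 m, τ = 319 × 2.26 = 720.9 N·m clockwise.
Sandbag: 20.8 × 10 = 208 N down at 0.308 m → arm 0.308 m, τ = 208 × 0.308 = 64.06 N·m clockwise.
Total clockwise load moment = 878.1 N·m.
The cable tension T acts at 2.59 m; only its component perpendicular to the rod, T sinθ, produces torque. sin 46.6° = 0.7266.
For rotational equilibrium, T × 2.59 × 0.7266 = 878.1, so T = 878.1 / 1.882 = 467 N.

T ≈ 467 N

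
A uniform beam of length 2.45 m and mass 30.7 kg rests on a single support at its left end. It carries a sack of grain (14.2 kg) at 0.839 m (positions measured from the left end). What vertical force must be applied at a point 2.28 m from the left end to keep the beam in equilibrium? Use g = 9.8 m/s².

Take moments about the left end.
Beam weight: 30.7 × 9.8 = 300.9 N down at 1.225 m → arm 1.225 m, τ = 300.9 × 1.225 = 368.6 N·m clockwise.
Sack of grain: 14.2 × 9.8 = 139.2 N down at 0.839 m → arm 0.839 m, τ = 139.2 × 0.839 = 116.8 N·m clockwise.
Net moment of the loads = 485.4 N·m clockwise.
The upward force F acts at a point 2.28 m from the left end, arm 2.28 m, giving F × 2.28 counterclockwise.
Balancing moments: F × 2.28 = 485.4, giving F = 485.4 / 2.28 = 213 N.

F ≈ 213 N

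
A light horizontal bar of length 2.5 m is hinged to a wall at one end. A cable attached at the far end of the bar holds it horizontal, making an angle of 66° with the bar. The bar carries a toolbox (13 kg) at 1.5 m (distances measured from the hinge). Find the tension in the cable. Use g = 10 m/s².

T ≈ 85.4 N

About the hinge:
Toolbox: 13 × 10 = 130 N down at 1.5 m → arm 1.5 m, τ = 130 × 1.5 = 195 N·m clockwise.
Total clockwise load moment = 195 N·m.
The cable tension T acts at 2.5 m; only its component perpendicular to the bar, T sinθ, produces torque. sin 66° = 0.9135.
Balancing moments: T × 2.5 × 0.9135 = 195, giving T = 195 / 2.284 = 85.4 N.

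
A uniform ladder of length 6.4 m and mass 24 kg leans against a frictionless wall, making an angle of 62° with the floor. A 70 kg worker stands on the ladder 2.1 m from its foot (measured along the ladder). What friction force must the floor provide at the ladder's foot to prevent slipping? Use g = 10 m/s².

Choose the foot of the ladder as the axis so the floor normal and friction both act there and drop out.
Ladder weight 24×10 = 240 N acts at 3.2 m along the ladder; its horizontal arm is 3.2·cos62° = 1.502 m → τ = 360.5 N·m clockwise.
Worker: 70×10 = 700 N at 2.1 m → arm 0.9859 m → τ = 690.1 N·m clockwise.
Wall normal N acts horizontally at the top; its moment arm is the height L sinθ = 6.4·sin62° = 5.651 m, counterclockwise.
For rotational equilibrium, N × 5.651 = 1051, so N = 186 N.
ΣFx = 0: friction at the foot balances the wall's push, so f = N_wall = 186 N.

f ≈ 186 N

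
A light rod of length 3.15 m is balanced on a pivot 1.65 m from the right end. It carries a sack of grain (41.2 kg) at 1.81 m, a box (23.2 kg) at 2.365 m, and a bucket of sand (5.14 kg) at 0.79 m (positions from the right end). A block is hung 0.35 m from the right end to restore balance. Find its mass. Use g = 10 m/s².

m ≈ 14.4 kg

Taking torques about the pivot (at 1.65 m from the right end):
Sack of grain: 41.2 × 10 = 412 N down at 1.81 m → arm 0.16 m, τ = 412 × 0.16 = 65.92 N·m counterclockwise.
Box: 23.2 × 10 = 232 N down at 2.365 m → arm 0.715 m, τ = 232 × 0.715 = 165.9 N·m counterclockwise.
Bucket of sand: 5.14 × 10 = 51.4 N down at 0.79 m → arm 0.86 m, τ = 51.4 × 0.86 = 44.2 N·m clockwise.
Net moment of known loads = 187.6 N·m counterclockwise.
An unknown mass m at 0.35 m has arm 1.3 m; its moment is m·g·1.3 clockwise.
Balancing moments: m × 10 × 1.3 = 187.6, giving m = 187.6 / (10 × 1.3) = 14.4 kg.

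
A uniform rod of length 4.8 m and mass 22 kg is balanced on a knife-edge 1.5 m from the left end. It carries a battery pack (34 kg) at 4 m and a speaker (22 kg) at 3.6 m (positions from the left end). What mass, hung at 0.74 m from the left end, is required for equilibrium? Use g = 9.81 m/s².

Choose the knife-edge (at 1.5 m from the left end) as the axis so the support reaction has zero arm there.
Beam weight: 22 × 9.81 = 215.8 N down at 2.4 m → arm 0.9 m, τ = 215.8 × 0.9 = 194.2 N·m clockwise.
Battery pack: 34 × 9.81 = 333.5 N down at 4 m → arm 2.5 m, τ = 333.5 × 2.5 = 833.8 N·m clockwise.
Speaker: 22 × 9.81 = 215.8 N down at 3.6 m → arm 2.1 m, τ = 215.8 × 2.1 = 453.2 N·m clockwise.
Net moment of known loads = 1481 N·m clockwise.
An unknown mass m at 0.74 m has arm 0.76 m; its moment is m·g·0.76 counterclockwise.
For rotational equilibrium, m × 9.81 × 0.76 = 1481, so m = 1481 / (9.81 × 0.76) = 199 kg.

m ≈ 199 kg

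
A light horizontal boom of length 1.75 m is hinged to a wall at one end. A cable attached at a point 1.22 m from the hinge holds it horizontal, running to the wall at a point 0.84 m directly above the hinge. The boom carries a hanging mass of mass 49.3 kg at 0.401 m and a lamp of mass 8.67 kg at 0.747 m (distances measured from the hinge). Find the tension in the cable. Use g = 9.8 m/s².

T ≈ 372 N

Taking torques about the hinge:
Hanging mass: 49.3 × 9.8 = 483.1 N down at 0.401 m → arm 0.401 m, τ = 483.1 × 0.401 = 193.7 N·m clockwise.
Lamp: 8.67 × 9.8 = 84.97 N down at 0.747 m → arm 0.747 m, τ = 84.97 × 0.747 = 63.47 N·m clockwise.
Total clockwise load moment = 257.2 N·m.
The cable tension T acts at 1.22 m; only its component perpendicular to the boom, T sinθ, produces torque. sinθ = h/√(h²+d²) = 0.84/√(0.84²+1.22²) = 0.5671.
Στ = 0 ⇒ T × 1.22 × 0.5671 = 257.2 ⇒ T = 257.2 / 0.6919 = 372 N.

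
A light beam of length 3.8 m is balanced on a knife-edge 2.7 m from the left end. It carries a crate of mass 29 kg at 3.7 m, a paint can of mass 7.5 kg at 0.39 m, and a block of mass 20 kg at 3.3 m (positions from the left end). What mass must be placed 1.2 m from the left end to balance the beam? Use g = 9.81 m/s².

Taking torques about the knife-edge (at 2.7 m from the left end):
Crate: 29 × 9.81 = 284.5 N down at 3.7 m → arm 1 m, τ = 284.5 × 1 = 284.5 N·m clockwise.
Paint can: 7.5 × 9.81 = 73.58 N down at 0.39 m → arm 2.31 m, τ = 73.58 × 2.31 = 170 N·m counterclockwise.
Block: 20 × 9.81 = 196.2 N down at 3.3 m → arm 0.6 m, τ = 196.2 × 0.6 = 117.7 N·m clockwise.
Net moment of known loads = 232.2 N·m clockwise.
An unknown mass m at 1.2 m has arm 1.5 m; its moment is m·g·1.5 counterclockwise.
Balancing moments: m × 9.81 × 1.5 = 232.2, giving m = 232.2 / (9.81 × 1.5) = 15.8 kg.

m ≈ 15.8 kg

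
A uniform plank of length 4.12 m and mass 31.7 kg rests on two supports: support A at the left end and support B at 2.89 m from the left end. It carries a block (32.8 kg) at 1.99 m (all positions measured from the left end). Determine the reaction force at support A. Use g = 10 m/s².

R_A ≈ 193 N

Taking torques about support B:
Beam weight: 31.7 × 10 = 317 N down at 2.06 m → arm 0.83 m, τ = 317 × 0.83 = 263.1 N·m counterclockwise.
Block: 32.8 × 10 = 328 N down at 1.99 m → arm 0.9 m, τ = 328 × 0.9 = 295.2 N·m counterclockwise.
Net load moment about support B = 558.3 N·m counterclockwise.
Reaction R at support A is upward at 0 m, arm 2.89 m → moment R × 2.89 clockwise.
For rotational equilibrium, R × 2.89 = 558.3, so R = 193 N.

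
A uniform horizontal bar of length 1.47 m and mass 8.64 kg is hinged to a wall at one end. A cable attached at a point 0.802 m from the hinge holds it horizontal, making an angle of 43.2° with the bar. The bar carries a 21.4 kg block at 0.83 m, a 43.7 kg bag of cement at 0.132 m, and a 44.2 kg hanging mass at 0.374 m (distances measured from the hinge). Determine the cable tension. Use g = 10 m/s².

Sum moments about the hinge (the unknown hinge reaction has zero arm there).
Beam weight: 8.64 × 10 = 86.4 N down at 0.735 m → arm 0.735 m, τ = 86.4 × 0.735 = 63.5 N·m clockwise.
Block: 21.4 × 10 = 214 N down at 0.83 m → arm 0.83 m, τ = 214 × 0.83 = 177.6 N·m clockwise.
Bag of cement: 43.7 × 10 = 437 N down at 0.132 m → arm 0.132 m, τ = 437 × 0.132 = 57.68 N·m clockwise.
Hanging mass: 44.2 × 10 = 442 N down at 0.374 m → arm 0.374 m, τ = 442 × 0.374 = 165.3 N·m clockwise.
Total clockwise load moment = 464.1 N·m.
The cable tension T acts at 0.802 m; only its component perpendicular to the bar, T sinθ, produces torque. sin 43.2° = 0.6845.
Setting net torque to zero: T × 0.802 × 0.6845 = 464.1 → T = 464.1 / 0.549 = 845 N.

T ≈ 845 N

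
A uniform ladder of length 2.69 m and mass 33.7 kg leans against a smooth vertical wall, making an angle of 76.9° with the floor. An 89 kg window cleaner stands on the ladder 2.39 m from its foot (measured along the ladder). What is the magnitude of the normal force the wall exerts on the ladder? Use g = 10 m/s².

Taking torques about the foot of the ladder:
Ladder weight 33.7×10 = 337 N acts at 1.345 m along the ladder; its horizontal arm is 1.345·cos76.9° = 0.3048 m → τ = 102.7 N·m clockwise.
Window cleaner: 89×10 = 890 N at 2.39 m → arm 0.5417 m → τ = 482.1 N·m clockwise.
Wall normal N acts horizontally at the top; its moment arm is the height L sinθ = 2.69·sin76.9° = 2.62 m, counterclockwise.
Balancing moments: N × 2.62 = 584.8, giving N = 223 N.

N_wall ≈ 223 N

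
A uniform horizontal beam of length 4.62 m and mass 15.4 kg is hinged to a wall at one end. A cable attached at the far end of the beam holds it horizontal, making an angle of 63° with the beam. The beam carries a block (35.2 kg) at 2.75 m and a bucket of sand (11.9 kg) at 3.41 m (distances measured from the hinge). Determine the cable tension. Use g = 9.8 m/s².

T ≈ 412 N

Take moments about the hinge.
Beam weight: 15.4 × 9.8 = 150.9 N down at 2.31 m → arm 2.31 m, τ = 150.9 × 2.31 = 348.6 N·m clockwise.
Block: 35.2 × 9.8 = 345 N down at 2.75 m → arm 2.75 m, τ = 345 × 2.75 = 948.8 N·m clockwise.
Bucket of sand: 11.9 × 9.8 = 116.6 N down at 3.41 m → arm 3.41 m, τ = 116.6 × 3.41 = 397.6 N·m clockwise.
Total clockwise load moment = 1695 N·m.
The cable tension T acts at 4.62 m; only its component perpendicular to the beam, T sinθ, produces torque. sin 63° = 0.891.
Στ = 0 ⇒ T × 4.62 × 0.891 = 1695 ⇒ T = 1695 / 4.116 = 412 N.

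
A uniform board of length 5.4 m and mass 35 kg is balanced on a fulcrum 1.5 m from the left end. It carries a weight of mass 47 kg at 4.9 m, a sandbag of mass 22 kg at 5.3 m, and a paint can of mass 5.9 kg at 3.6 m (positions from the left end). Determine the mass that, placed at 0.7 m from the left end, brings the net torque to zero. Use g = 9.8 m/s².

m ≈ 372 kg

Taking torques about the fulcrum (at 1.5 m from the left end):
Beam weight: 35 × 9.8 = 343 N down at 2.7 m → arm 1.2 m, τ = 343 × 1.2 = 411.6 N·m clockwise.
Weight: 47 × 9.8 = 460.6 N down at 4.9 m → arm 3.4 m, τ = 460.6 × 3.4 = 1566 N·m clockwise.
Sandbag: 22 × 9.8 = 215.6 N down at 5.3 m → arm 3.8 m, τ = 215.6 × 3.8 = 819.3 N·m clockwise.
Paint can: 5.9 × 9.8 = 57.82 N down at 3.6 m → arm 2.1 m, τ = 57.82 × 2.1 = 121.4 N·m clockwise.
Net moment of known loads = 2918 N·m clockwise.
An unknown mass m at 0.7 m has arm 0.8 m; its moment is m·g·0.8 counterclockwise.
Balancing moments: m × 9.8 × 0.8 = 2918, giving m = 2918 / (9.8 × 0.8) = 372 kg.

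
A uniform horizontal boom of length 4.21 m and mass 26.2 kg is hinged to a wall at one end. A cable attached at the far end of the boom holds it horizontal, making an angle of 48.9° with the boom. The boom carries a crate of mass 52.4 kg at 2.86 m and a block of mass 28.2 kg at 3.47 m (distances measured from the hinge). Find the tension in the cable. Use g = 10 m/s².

T ≈ 955 N

Sum moments about the hinge (the unknown hinge reaction has zero arm there).
Beam weight: 26.2 × 10 = 262 N down at 2.105 m → arm 2.105 m, τ = 262 × 2.105 = 551.5 N·m clockwise.
Crate: 52.4 × 10 = 524 N down at 2.86 m → arm 2.86 m, τ = 524 × 2.86 = 1499 N·m clockwise.
Block: 28.2 × 10 = 282 N down at 3.47 m → arm 3.47 m, τ = 282 × 3.47 = 978.5 N·m clockwise.
Total clockwise load moment = 3029 N·m.
The cable tension T acts at 4.21 m; only its component perpendicular to the boom, T sinθ, produces torque. sin 48.9° = 0.7536.
Balancing moments: T × 4.21 × 0.7536 = 3029, giving T = 3029 / 3.173 = 955 N.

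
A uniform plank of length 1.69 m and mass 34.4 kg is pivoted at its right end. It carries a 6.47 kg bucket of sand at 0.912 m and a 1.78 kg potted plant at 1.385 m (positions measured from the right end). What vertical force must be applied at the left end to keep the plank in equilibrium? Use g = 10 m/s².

Sum moments about the right end (the unknown pivot reaction has zero arm there).
Beam weight: 34.4 × 10 = 344 N down at 0.845 m → arm 0.845 m, τ = 344 × 0.845 = 290.7 N·m counterclockwise.
Bucket of sand: 6.47 × 10 = 64.7 N down at 0.912 m → arm 0.912 m, τ = 64.7 × 0.912 = 59.01 N·m counterclockwise.
Potted plant: 1.78 × 10 = 17.8 N down at 1.385 m → arm 1.385 m, τ = 17.8 × 1.385 = 24.65 N·m counterclockwise.
Net moment of the loads = 374.4 N·m counterclockwise.
The upward force F acts at the left end, arm 1.69 m, giving F × 1.69 clockwise.
For rotational equilibrium, F × 1.69 = 374.4, so F = 374.4 / 1.69 = 222 N.

F ≈ 222 N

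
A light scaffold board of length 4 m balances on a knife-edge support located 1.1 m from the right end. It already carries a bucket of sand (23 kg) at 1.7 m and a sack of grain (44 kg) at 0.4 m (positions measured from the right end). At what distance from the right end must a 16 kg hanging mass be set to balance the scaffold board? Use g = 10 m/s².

Sum moments about the knife-edge support (at 1.1 m from the right end) (the support reaction has zero arm there).
Bucket of sand: 23 × 10 = 230 N down at 1.7 m → arm 0.6 m, τ = 230 × 0.6 = 138 N·m counterclockwise.
Sack of grain: 44 × 10 = 440 N down at 0.4 m → arm 0.7 m, τ = 440 × 0.7 = 308 N·m clockwise.
Net moment of existing loads = 170 N·m clockwise.
The hanging mass weighs 16 × 10 = 160 N and must supply an equal counterclockwise moment, so its lever arm about the knife-edge support is 170 / 160 = 1.06 m.
That puts it at 1.1 + 1.06 = 2.16 m from the right end.

x ≈ 2.16 m from the right end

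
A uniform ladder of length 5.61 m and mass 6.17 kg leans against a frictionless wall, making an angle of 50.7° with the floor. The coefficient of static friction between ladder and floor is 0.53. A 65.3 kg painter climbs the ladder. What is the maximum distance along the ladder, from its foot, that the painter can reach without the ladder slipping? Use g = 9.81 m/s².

d ≈ 3.71 m

About the foot of the ladder:
Ladder weight 6.17×9.81 = 60.53 N acts at 2.805 m along the ladder; its horizontal arm is 2.805·cos50.7° = 1.777 m → τ = 107.6 N·m clockwise.
Painter weight 65.3×9.81 = 640.6 N at distance d → arm d·cos50.7° → τ = 640.6·d·0.6334 clockwise.
Wall normal N at the top has arm L sinθ = 4.341 m counterclockwise, so Στ = 0 gives N·4.341 = 107.6 + 405.8·d.
ΣFy = 0 ⇒ N_floor = 701.1 N, so the maximum friction is μ_s·N_floor = 0.53×701.1 = 371.6 N. ΣFx = 0 ⇒ N_wall = f, so at the slipping point N = 371.6 N.
Substituting: 371.6×4.341 = 107.6 + 405.8·d ⇒ d = (1613 − 107.6) / 405.8 = 3.71 m.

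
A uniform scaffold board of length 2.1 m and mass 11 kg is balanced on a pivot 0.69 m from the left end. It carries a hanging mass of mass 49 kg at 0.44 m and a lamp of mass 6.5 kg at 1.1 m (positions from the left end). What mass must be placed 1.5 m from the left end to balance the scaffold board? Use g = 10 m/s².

m ≈ 6.94 kg

Choose the pivot (at 0.69 m from the left end) as the axis so the support reaction has zero arm there.
Beam weight: 11 × 10 = 110 N down at 1.05 m → arm 0.36 m, τ = 110 × 0.36 = 39.6 N·m clockwise.
Hanging mass: 49 × 10 = 490 N down at 0.44 m → arm 0.25 m, τ = 490 × 0.25 = 122.5 N·m counterclockwise.
Lamp: 6.5 × 10 = 65 N down at 1.1 m → arm 0.41 m, τ = 65 × 0.41 = 26.65 N·m clockwise.
Net moment of known loads = 56.25 N·m counterclockwise.
An unknown mass m at 1.5 m has arm 0.81 m; its moment is m·g·0.81 clockwise.
Setting net torque to zero: m × 10 × 0.81 = 56.25 → m = 56.25 / (10 × 0.81) = 6.94 kg.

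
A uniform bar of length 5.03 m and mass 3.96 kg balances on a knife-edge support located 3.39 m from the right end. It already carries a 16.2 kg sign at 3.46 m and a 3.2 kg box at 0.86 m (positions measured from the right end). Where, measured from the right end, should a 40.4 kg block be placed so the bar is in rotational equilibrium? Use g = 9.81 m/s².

x ≈ 3.65 m from the right end

Sum moments about the knife-edge support (at 3.39 m from the right end) (the support reaction has zero arm there).
Beam weight: 3.96 × 9.81 = 38.85 N down at 2.515 m → arm 0.875 m, τ = 38.85 × 0.875 = 33.99 N·m clockwise.
Sign: 16.2 × 9.81 = 158.9 N down at 3.46 m → arm 0.07 m, τ = 158.9 × 0.07 = 11.12 N·m counterclockwise.
Box: 3.2 × 9.81 = 31.39 N down at 0.86 m → arm 2.53 m, τ = 31.39 × 2.53 = 79.42 N·m clockwise.
Net moment of existing loads = 102.3 N·m clockwise.
The block weighs 40.4 × 9.81 = 396.3 N and must supply an equal counterclockwise moment, so its lever arm about the knife-edge support is 102.3 / 396.3 = 0.258 m.
That puts it at 3.39 + 0.258 = 3.65 m from the right end.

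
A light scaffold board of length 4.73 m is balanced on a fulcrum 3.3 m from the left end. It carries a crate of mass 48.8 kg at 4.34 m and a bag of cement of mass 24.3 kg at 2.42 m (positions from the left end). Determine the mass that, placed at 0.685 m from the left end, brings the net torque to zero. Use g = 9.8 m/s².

m ≈ 11.2 kg

Taking torques about the fulcrum (at 3.3 m from the left end):
Crate: 48.8 × 9.8 = 478.2 N down at 4.34 m → arm 1.04 m, τ = 478.2 × 1.04 = 497.3 N·m clockwise.
Bag of cement: 24.3 × 9.8 = 238.1 N down at 2.42 m → arm 0.88 m, τ = 238.1 × 0.88 = 209.5 N·m counterclockwise.
Net moment of known loads = 287.8 N·m clockwise.
An unknown mass m at 0.685 m has arm 2.615 m; its moment is m·g·2.615 counterclockwise.
For rotational equilibrium, m × 9.8 × 2.615 = 287.8, so m = 287.8 / (9.8 × 2.615) = 11.2 kg.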